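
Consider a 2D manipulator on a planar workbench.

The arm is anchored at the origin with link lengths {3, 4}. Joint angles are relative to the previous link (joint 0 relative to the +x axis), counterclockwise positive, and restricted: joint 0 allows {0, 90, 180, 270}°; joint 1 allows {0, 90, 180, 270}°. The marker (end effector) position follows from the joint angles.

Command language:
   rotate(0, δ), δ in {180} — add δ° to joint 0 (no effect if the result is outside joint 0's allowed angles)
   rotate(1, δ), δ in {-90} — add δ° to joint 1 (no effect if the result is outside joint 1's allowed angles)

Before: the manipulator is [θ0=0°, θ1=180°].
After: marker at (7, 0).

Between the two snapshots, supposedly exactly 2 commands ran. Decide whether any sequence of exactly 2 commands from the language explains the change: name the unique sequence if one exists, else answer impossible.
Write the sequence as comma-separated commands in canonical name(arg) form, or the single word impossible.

rotate(1, -90), rotate(1, -90)

initial: [θ0=0°, θ1=180°]
step 1 (rotate(1, -90)): [θ0=0°, θ1=90°]
step 2 (rotate(1, -90)): [θ0=0°, θ1=0°]
uniquely the one of 4 2-step routes that fits.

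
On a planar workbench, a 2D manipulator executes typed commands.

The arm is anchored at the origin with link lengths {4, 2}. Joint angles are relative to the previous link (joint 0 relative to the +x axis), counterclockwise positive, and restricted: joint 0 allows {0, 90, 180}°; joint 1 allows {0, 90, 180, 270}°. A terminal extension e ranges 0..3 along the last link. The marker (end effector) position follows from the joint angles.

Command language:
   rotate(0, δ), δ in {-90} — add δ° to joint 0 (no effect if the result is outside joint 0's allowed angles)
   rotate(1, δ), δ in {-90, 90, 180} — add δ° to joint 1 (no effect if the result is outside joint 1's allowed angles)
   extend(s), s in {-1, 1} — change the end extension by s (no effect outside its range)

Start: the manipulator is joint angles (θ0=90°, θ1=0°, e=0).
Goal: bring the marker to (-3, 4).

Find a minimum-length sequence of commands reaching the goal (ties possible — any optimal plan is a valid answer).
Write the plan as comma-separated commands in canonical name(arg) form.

rotate(1, 90), extend(1)

t0: joint angles (θ0=90°, θ1=0°, e=0)
step 1 (rotate(1, 90)): joint angles (θ0=90°, θ1=90°, e=0)
step 2 (extend(1)): joint angles (θ0=90°, θ1=90°, e=1)
no 1-step plan works, so 2 is optimal.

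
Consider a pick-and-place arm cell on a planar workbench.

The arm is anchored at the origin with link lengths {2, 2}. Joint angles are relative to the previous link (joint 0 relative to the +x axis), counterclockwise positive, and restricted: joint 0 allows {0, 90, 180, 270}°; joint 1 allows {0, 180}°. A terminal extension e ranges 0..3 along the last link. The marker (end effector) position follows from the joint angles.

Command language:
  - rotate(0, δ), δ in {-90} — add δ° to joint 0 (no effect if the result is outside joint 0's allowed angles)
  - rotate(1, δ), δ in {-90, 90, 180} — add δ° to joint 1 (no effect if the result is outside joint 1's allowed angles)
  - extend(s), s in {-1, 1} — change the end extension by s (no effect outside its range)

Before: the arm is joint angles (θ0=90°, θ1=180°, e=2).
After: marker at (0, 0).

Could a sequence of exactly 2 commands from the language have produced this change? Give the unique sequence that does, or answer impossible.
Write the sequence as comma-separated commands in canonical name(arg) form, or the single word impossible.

begin: joint angles (θ0=90°, θ1=180°, e=2)
step 1 (extend(-1)): joint angles (θ0=90°, θ1=180°, e=1)
step 2 (extend(-1)): joint angles (θ0=90°, θ1=180°, e=0)
no other 2-command option fits: unique.

extend(-1), extend(-1)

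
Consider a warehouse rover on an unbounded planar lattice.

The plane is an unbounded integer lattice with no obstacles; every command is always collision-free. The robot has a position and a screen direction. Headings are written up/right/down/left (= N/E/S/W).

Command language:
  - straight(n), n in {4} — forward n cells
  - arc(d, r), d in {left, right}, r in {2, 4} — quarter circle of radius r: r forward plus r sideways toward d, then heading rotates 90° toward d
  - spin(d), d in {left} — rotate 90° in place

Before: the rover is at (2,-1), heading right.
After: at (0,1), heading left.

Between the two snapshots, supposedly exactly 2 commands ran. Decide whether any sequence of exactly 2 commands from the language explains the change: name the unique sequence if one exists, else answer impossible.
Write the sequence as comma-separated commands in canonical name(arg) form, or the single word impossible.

key: position moved to (0,1) AND the heading swung to W — translation plus rotation needed
initial: at (2,-1), heading right
step 1 (spin(left)): at (2,-1), heading up
step 2 (arc(left, 2)): at (0,1), heading left
uniquely the one of 36 2-step routes that fits.

spin(left), arc(left, 2)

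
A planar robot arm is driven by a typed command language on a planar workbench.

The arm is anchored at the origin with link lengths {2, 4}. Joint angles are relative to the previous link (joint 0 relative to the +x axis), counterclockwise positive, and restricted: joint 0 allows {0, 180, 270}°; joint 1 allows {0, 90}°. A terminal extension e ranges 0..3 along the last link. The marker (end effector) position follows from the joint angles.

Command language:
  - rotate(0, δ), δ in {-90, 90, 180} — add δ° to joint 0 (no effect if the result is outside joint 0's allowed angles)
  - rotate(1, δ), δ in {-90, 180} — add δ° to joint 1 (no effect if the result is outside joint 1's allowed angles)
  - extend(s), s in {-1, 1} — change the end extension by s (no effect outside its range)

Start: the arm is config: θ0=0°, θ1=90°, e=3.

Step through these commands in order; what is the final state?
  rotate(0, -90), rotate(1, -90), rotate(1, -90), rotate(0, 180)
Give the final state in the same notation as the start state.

start: config: θ0=0°, θ1=90°, e=3
step 1 (rotate(0, -90)): config: θ0=270°, θ1=90°, e=3
step 2 (rotate(1, -90)): config: θ0=270°, θ1=0°, e=3
step 3 (rotate(1, -90)): config: θ0=270°, θ1=0°, e=3
step 4 (rotate(0, 180)): config: θ0=270°, θ1=0°, e=3

config: θ0=270°, θ1=0°, e=3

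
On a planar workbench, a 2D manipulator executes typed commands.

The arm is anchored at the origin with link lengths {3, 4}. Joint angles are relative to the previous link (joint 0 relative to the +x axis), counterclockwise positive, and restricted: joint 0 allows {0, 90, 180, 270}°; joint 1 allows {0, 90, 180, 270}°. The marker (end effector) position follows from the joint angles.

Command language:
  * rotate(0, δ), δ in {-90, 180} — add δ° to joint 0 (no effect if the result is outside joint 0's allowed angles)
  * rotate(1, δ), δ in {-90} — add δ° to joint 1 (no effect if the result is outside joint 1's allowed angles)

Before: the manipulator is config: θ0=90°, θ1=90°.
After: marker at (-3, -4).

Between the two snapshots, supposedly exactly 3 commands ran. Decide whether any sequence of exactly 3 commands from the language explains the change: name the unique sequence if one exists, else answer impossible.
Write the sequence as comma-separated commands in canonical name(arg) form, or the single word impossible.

rotate(0, -90), rotate(0, -90), rotate(0, -90)

t0: config: θ0=90°, θ1=90°
[1] after rotate(0, -90): config: θ0=0°, θ1=90°
[2] after rotate(0, -90): config: θ0=270°, θ1=90°
[3] after rotate(0, -90): config: θ0=180°, θ1=90°
all 27 alternatives checked — unique.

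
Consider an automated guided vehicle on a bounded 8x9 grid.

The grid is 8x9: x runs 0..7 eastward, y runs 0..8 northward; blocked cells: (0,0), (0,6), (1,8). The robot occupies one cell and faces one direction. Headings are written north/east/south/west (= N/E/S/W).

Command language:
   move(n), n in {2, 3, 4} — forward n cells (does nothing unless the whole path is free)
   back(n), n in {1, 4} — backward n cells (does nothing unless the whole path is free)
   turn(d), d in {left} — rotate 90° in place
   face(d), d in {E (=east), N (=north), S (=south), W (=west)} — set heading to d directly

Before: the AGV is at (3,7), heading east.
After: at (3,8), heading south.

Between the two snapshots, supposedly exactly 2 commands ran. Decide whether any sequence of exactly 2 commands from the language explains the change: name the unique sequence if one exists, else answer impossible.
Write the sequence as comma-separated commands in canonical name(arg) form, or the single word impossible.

face(S), back(1)

key: running back(1) before face(S) would end elsewhere — order is forced
t0: at (3,7), heading east
t=1 face(S) ⇒ at (3,7), heading south
t=2 back(1) ⇒ at (3,8), heading south
no other 2-command option fits: unique.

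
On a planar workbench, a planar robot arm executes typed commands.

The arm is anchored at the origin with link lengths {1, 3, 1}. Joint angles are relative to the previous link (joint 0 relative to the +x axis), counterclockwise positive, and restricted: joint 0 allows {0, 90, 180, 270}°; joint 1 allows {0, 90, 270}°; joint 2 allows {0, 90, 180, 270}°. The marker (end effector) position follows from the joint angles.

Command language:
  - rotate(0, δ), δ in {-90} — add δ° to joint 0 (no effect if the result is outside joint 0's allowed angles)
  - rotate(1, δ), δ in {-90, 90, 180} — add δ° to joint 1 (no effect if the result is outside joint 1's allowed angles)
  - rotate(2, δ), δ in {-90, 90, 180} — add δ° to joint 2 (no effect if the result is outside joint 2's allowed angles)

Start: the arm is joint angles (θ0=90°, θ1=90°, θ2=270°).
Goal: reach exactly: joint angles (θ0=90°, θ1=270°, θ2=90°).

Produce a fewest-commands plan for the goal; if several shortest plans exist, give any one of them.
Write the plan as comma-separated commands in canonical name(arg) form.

rotate(2, 180), rotate(1, 180)

begin: joint angles (θ0=90°, θ1=90°, θ2=270°)
step 1 (rotate(2, 180)): joint angles (θ0=90°, θ1=90°, θ2=90°)
step 2 (rotate(1, 180)): joint angles (θ0=90°, θ1=270°, θ2=90°)
shorter routes all fall short; 2 is best.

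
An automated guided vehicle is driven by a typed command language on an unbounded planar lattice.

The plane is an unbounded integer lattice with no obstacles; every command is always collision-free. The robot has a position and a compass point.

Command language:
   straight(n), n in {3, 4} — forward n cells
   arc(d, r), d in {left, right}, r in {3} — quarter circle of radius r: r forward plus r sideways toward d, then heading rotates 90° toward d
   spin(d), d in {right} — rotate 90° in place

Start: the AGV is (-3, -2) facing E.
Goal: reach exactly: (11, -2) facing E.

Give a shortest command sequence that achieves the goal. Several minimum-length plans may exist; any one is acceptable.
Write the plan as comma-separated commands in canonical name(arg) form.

t0: (-3, -2) facing E
[1] after straight(3): (0, -2) facing E
[2] after straight(3): (3, -2) facing E
[3] after straight(4): (7, -2) facing E
[4] after straight(4): (11, -2) facing E
no 3-step plan works, so 4 is optimal.

straight(3), straight(3), straight(4), straight(4)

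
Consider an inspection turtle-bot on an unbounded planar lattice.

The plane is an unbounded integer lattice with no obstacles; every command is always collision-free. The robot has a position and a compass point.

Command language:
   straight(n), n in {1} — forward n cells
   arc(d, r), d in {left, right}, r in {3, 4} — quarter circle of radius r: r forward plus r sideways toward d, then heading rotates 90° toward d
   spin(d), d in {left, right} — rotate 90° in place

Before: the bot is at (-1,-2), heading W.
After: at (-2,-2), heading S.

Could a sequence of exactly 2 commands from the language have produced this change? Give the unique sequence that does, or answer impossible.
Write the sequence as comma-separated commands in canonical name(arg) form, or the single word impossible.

key: cell and facing (now S) both changed — the 2 commands mix motion and turning
from: at (-1,-2), heading W
1. straight(1) → at (-2,-2), heading W
2. spin(left) → at (-2,-2), heading S
all 49 alternatives checked — unique.

straight(1), spin(left)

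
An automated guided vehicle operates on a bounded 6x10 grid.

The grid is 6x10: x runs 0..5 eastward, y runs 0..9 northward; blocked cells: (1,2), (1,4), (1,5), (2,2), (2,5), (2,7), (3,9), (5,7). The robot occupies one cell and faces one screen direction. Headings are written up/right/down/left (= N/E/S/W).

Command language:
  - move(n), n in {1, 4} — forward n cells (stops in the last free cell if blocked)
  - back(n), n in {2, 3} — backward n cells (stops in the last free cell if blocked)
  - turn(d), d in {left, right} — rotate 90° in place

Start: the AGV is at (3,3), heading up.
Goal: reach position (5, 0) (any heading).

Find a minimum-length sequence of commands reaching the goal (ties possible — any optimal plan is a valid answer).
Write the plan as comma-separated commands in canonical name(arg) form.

back(3), turn(left), back(2)

t0: at (3,3), heading up
step 1 (back(3)): at (3,0), heading up
step 2 (turn(left)): at (3,0), heading left
step 3 (back(2)): at (5,0), heading left
no 2-step plan works, so 3 is optimal.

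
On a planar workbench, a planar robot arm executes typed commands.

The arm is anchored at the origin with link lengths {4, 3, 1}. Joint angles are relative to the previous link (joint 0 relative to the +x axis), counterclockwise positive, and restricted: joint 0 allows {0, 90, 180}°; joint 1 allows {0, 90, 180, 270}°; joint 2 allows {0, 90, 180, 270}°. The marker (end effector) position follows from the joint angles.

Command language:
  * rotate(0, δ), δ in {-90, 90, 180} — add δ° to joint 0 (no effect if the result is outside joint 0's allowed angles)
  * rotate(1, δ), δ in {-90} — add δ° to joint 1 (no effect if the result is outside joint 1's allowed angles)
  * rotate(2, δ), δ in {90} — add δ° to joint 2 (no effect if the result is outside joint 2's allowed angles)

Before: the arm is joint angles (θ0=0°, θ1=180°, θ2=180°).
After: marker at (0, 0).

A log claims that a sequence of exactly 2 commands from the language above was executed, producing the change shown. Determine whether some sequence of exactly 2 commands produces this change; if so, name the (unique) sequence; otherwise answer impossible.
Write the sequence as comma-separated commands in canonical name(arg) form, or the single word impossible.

t0: joint angles (θ0=0°, θ1=180°, θ2=180°)
1. rotate(2, 90) → joint angles (θ0=0°, θ1=180°, θ2=270°)
2. rotate(2, 90) → joint angles (θ0=0°, θ1=180°, θ2=0°)
uniquely the one of 25 2-step routes that fits.

rotate(2, 90), rotate(2, 90)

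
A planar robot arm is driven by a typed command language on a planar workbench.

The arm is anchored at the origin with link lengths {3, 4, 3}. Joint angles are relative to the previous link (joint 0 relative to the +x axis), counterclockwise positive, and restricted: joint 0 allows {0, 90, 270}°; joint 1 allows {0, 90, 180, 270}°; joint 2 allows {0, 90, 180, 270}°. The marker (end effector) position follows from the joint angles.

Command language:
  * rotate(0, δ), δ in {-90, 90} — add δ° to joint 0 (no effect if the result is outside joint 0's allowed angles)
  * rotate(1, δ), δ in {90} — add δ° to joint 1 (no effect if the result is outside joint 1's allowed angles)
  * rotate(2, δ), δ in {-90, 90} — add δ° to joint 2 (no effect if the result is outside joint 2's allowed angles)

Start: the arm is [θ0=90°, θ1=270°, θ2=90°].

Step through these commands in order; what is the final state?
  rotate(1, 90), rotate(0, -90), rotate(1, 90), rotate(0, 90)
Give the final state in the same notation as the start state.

[θ0=90°, θ1=90°, θ2=90°]

start: [θ0=90°, θ1=270°, θ2=90°]
t=1 rotate(1, 90) ⇒ [θ0=90°, θ1=0°, θ2=90°]
t=2 rotate(0, -90) ⇒ [θ0=0°, θ1=0°, θ2=90°]
t=3 rotate(1, 90) ⇒ [θ0=0°, θ1=90°, θ2=90°]
t=4 rotate(0, 90) ⇒ [θ0=90°, θ1=90°, θ2=90°]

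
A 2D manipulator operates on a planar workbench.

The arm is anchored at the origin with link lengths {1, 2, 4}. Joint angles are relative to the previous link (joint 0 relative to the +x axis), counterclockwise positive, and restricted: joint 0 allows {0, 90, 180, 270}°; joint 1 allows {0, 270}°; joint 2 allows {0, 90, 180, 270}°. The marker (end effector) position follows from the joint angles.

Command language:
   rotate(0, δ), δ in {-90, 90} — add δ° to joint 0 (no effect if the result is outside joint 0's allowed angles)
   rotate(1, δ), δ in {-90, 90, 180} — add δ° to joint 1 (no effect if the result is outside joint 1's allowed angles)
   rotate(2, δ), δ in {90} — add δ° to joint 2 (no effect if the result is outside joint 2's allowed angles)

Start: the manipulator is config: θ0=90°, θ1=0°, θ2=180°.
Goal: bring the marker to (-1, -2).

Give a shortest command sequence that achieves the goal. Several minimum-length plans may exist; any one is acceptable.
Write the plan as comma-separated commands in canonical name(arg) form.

from: config: θ0=90°, θ1=0°, θ2=180°
[1] after rotate(0, 90): config: θ0=180°, θ1=0°, θ2=180°
[2] after rotate(1, -90): config: θ0=180°, θ1=270°, θ2=180°
nothing shorter than 2 reaches the goal.

rotate(0, 90), rotate(1, -90)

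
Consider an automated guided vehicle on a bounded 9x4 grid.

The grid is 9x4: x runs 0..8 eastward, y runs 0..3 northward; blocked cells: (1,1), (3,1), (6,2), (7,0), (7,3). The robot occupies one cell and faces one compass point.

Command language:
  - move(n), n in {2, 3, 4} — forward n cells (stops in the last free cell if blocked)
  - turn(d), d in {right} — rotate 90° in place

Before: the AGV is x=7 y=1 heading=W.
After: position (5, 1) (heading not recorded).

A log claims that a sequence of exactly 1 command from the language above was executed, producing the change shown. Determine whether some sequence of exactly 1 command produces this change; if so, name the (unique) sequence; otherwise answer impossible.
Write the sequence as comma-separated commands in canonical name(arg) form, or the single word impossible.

move(2)

from: x=7 y=1 heading=W
step 1 (move(2)): x=5 y=1 heading=W
uniquely the one of 4 1-step routes that fits.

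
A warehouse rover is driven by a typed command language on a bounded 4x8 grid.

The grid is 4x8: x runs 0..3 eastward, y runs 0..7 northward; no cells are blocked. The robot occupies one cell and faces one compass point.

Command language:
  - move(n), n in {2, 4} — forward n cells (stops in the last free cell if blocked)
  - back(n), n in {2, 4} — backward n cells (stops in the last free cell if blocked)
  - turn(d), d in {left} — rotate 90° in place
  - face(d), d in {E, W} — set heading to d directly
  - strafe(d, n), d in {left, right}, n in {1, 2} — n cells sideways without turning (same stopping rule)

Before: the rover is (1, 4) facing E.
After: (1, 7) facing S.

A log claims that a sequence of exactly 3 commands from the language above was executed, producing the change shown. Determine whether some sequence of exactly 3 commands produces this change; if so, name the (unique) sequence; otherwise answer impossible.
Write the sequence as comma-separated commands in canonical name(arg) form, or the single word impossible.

key: running back(4) before face(W) would end elsewhere — order is forced
t0: (1, 4) facing E
step 1 (face(W)): (1, 4) facing W
step 2 (turn(left)): (1, 4) facing S
step 3 (back(4)): (1, 7) facing S
all 1331 alternatives checked — unique.

face(W), turn(left), back(4)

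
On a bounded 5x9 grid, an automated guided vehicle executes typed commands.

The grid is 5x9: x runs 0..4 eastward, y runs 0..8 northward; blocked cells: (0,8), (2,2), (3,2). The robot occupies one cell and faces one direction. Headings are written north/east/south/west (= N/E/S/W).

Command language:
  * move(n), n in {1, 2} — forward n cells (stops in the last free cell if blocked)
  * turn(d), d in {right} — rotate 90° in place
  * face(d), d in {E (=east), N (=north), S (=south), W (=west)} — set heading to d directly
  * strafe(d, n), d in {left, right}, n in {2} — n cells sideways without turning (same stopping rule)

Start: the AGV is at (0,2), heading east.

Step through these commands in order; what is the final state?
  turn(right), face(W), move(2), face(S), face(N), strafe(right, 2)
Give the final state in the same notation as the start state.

from: at (0,2), heading east
t=1 turn(right) ⇒ at (0,2), heading south
t=2 face(W) ⇒ at (0,2), heading west
t=3 move(2) ⇒ at (0,2), heading west
t=4 face(S) ⇒ at (0,2), heading south
t=5 face(N) ⇒ at (0,2), heading north
t=6 strafe(right, 2) ⇒ at (1,2), heading north

at (1,2), heading north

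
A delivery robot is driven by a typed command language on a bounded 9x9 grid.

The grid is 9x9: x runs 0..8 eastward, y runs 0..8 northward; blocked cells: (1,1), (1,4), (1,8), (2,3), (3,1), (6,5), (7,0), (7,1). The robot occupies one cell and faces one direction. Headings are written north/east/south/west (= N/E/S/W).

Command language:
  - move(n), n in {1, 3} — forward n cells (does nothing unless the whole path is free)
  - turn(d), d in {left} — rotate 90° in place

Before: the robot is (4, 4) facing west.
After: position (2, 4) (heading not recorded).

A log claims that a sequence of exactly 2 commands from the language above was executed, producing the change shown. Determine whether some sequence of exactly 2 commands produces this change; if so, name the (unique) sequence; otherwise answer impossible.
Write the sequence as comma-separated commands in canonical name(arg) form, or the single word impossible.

start: (4, 4) facing west
t=1 move(1) ⇒ (3, 4) facing west
t=2 move(1) ⇒ (2, 4) facing west
uniquely the one of 9 2-step routes that fits.

move(1), move(1)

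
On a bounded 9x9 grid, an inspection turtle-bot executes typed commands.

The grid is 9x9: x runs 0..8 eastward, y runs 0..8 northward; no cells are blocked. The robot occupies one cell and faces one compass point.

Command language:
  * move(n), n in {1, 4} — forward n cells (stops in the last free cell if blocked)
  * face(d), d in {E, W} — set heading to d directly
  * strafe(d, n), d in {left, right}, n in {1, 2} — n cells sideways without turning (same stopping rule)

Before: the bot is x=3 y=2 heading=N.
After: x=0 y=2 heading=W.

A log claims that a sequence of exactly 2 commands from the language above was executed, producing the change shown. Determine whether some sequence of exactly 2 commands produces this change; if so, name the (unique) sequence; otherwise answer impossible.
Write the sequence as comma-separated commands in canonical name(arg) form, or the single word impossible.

face(W), move(4)

key: move(4) runs into the grid edge before its full distance
from: x=3 y=2 heading=N
step 1 (face(W)): x=3 y=2 heading=W
step 2 (move(4)): x=0 y=2 heading=W
no other 2-command option fits: unique.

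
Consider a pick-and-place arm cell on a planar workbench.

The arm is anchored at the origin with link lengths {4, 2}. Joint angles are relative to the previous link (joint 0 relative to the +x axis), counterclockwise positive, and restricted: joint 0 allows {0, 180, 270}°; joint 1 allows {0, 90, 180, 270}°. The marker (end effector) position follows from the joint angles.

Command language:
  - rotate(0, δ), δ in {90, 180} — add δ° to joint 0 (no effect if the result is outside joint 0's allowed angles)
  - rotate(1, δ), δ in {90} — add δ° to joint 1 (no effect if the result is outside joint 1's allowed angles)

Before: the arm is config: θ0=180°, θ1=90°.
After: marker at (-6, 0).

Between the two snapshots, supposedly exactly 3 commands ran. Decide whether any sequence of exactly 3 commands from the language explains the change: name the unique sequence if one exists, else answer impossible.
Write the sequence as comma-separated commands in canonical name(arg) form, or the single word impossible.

begin: config: θ0=180°, θ1=90°
1. rotate(1, 90) → config: θ0=180°, θ1=180°
2. rotate(1, 90) → config: θ0=180°, θ1=270°
3. rotate(1, 90) → config: θ0=180°, θ1=0°
uniquely the one of 27 3-step routes that fits.

rotate(1, 90), rotate(1, 90), rotate(1, 90)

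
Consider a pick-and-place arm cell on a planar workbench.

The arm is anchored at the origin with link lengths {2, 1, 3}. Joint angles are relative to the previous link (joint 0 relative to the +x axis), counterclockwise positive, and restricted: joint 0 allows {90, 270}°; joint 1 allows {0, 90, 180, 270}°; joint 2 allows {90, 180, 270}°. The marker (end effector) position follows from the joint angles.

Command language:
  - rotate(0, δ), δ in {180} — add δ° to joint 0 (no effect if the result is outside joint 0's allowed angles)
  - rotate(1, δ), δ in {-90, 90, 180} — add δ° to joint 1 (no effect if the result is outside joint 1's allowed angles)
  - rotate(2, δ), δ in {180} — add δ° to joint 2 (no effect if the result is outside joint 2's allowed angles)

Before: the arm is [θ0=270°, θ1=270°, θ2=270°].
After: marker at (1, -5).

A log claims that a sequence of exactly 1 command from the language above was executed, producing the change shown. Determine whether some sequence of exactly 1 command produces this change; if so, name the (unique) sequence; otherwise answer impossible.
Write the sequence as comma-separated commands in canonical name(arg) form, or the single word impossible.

rotate(1, 180)

t0: [θ0=270°, θ1=270°, θ2=270°]
[1] after rotate(1, 180): [θ0=270°, θ1=90°, θ2=270°]
uniquely the one of 5 1-step routes that fits.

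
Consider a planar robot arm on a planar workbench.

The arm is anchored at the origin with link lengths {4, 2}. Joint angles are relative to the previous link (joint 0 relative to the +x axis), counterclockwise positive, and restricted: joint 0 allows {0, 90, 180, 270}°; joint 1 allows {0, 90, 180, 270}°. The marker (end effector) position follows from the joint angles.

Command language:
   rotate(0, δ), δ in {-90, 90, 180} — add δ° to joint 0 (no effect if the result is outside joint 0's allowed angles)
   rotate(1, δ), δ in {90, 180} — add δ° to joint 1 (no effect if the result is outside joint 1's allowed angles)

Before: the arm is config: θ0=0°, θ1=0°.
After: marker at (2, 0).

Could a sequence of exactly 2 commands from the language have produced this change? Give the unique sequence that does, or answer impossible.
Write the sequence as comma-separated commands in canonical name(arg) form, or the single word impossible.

rotate(1, 90), rotate(1, 90)

initial: config: θ0=0°, θ1=0°
1. rotate(1, 90) → config: θ0=0°, θ1=90°
2. rotate(1, 90) → config: θ0=0°, θ1=180°
all 25 alternatives checked — unique.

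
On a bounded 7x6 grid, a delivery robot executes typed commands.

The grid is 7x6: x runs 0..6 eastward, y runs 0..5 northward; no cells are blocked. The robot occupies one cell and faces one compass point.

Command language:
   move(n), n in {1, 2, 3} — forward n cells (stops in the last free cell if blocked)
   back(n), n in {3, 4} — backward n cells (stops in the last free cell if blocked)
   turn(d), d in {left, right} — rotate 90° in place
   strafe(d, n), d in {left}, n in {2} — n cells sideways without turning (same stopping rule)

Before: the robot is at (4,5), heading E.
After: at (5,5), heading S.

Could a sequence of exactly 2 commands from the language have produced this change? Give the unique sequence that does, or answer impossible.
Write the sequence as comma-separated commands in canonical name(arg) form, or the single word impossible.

move(1), turn(right)

key: order matters: swapping move(1) and turn(right) lands elsewhere
from: at (4,5), heading E
t=1 move(1) ⇒ at (5,5), heading E
t=2 turn(right) ⇒ at (5,5), heading S
no rival 2-sequence matches.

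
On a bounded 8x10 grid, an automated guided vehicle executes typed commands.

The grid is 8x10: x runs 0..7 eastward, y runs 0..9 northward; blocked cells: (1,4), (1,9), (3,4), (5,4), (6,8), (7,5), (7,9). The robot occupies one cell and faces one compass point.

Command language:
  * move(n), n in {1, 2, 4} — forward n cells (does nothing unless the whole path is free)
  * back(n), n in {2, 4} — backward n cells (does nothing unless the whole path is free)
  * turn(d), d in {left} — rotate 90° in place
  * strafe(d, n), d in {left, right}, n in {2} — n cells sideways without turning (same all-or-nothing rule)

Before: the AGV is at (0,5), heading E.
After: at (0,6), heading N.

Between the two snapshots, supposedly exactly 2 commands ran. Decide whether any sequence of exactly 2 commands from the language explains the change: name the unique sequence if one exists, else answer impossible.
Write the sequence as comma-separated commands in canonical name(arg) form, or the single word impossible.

key: running move(1) before turn(left) would end elsewhere — order is forced
from: at (0,5), heading E
step 1 (turn(left)): at (0,5), heading N
step 2 (move(1)): at (0,6), heading N
uniquely the one of 64 2-step routes that fits.

turn(left), move(1)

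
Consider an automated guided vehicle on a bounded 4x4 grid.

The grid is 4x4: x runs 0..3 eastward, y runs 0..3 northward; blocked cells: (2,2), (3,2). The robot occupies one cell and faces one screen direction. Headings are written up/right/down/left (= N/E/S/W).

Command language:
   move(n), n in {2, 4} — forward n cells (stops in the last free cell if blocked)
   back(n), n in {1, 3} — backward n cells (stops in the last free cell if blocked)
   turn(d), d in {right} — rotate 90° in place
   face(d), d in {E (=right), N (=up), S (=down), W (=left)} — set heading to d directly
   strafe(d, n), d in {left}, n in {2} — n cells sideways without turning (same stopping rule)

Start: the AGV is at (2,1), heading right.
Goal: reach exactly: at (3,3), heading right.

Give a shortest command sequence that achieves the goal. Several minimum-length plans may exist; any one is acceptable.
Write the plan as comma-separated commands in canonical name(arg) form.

initial: at (2,1), heading right
[1] after back(3): at (0,1), heading right
[2] after strafe(left, 2): at (0,3), heading right
[3] after move(4): at (3,3), heading right
nothing shorter than 3 reaches the goal.

back(3), strafe(left, 2), move(4)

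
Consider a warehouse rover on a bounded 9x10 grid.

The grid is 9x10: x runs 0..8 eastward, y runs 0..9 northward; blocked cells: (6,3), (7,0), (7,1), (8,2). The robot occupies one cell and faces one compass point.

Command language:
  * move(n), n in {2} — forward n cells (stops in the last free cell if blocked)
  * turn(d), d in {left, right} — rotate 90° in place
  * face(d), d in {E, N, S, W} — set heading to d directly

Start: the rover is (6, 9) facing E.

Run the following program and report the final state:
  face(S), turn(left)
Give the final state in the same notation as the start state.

begin: (6, 9) facing E
t=1 face(S) ⇒ (6, 9) facing S
t=2 turn(left) ⇒ (6, 9) facing E

(6, 9) facing E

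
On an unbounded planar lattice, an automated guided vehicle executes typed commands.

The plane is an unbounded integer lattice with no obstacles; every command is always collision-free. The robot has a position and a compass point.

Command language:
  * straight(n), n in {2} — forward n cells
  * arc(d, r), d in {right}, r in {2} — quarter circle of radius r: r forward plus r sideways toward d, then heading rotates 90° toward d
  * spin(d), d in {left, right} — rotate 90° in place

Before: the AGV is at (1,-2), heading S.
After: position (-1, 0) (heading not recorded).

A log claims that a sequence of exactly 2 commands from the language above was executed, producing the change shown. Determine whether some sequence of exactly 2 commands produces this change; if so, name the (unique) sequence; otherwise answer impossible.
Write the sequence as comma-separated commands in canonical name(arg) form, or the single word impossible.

key: order matters: swapping spin(right) and arc(right, 2) lands elsewhere
start: at (1,-2), heading S
step 1 (spin(right)): at (1,-2), heading W
step 2 (arc(right, 2)): at (-1,0), heading N
no other 2-command option fits: unique.

spin(right), arc(right, 2)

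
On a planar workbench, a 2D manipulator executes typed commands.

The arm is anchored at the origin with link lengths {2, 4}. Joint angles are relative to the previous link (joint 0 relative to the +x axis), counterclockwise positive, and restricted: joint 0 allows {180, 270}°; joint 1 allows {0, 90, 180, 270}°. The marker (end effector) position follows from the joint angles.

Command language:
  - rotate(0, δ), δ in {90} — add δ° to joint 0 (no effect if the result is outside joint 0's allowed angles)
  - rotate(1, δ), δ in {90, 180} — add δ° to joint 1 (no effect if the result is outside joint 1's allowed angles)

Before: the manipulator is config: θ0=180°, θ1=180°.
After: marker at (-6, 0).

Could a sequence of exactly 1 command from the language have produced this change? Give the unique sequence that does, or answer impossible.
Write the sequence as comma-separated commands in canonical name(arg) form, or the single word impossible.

begin: config: θ0=180°, θ1=180°
1. rotate(1, 180) → config: θ0=180°, θ1=0°
no other 1-command option fits: unique.

rotate(1, 180)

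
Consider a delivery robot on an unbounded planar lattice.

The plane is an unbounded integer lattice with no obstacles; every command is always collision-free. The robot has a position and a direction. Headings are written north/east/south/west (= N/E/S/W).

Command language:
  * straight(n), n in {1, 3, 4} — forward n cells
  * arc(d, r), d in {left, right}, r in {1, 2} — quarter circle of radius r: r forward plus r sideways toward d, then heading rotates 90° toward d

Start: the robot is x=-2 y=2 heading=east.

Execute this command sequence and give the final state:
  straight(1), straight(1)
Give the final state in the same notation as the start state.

start: x=-2 y=2 heading=east
1. straight(1) → x=-1 y=2 heading=east
2. straight(1) → x=0 y=2 heading=east

x=0 y=2 heading=east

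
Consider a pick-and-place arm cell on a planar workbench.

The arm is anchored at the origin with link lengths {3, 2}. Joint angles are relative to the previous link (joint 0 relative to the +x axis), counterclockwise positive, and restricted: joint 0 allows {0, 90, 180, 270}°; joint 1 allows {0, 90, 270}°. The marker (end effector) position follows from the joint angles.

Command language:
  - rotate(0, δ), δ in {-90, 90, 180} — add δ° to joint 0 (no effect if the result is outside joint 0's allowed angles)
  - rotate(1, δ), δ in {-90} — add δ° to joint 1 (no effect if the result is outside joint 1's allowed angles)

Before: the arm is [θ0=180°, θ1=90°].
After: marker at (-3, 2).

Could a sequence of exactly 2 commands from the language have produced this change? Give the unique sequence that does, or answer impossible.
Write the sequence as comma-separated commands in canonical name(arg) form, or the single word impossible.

rotate(1, -90), rotate(1, -90)

initial: [θ0=180°, θ1=90°]
[1] after rotate(1, -90): [θ0=180°, θ1=0°]
[2] after rotate(1, -90): [θ0=180°, θ1=270°]
all 16 alternatives checked — unique.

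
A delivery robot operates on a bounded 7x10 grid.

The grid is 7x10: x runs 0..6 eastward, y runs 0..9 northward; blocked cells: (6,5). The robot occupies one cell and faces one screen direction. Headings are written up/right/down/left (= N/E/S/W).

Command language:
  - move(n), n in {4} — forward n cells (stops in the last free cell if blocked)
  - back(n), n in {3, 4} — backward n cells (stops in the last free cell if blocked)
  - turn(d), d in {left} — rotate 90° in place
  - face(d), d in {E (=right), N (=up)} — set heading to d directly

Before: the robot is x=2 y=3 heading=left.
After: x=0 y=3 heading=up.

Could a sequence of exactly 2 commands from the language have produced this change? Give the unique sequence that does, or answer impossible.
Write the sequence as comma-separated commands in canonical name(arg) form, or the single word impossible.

key: move(4) runs into the grid edge before its full distance
from: x=2 y=3 heading=left
1. move(4) → x=0 y=3 heading=left
2. face(N) → x=0 y=3 heading=up
all 36 alternatives checked — unique.

move(4), face(N)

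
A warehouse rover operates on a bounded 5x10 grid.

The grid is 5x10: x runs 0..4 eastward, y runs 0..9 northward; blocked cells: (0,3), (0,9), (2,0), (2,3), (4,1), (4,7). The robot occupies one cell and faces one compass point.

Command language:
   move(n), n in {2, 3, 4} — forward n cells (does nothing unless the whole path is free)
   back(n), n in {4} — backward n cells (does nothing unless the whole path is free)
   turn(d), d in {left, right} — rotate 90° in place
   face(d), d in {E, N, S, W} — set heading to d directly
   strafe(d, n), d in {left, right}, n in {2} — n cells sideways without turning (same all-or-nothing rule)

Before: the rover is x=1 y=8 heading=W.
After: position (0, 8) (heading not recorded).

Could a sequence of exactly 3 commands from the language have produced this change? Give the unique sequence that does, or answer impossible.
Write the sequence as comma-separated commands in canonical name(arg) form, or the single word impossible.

face(E), move(3), back(4)

key: running back(4) before face(E) would end elsewhere — order is forced
from: x=1 y=8 heading=W
1. face(E) → x=1 y=8 heading=E
2. move(3) → x=4 y=8 heading=E
3. back(4) → x=0 y=8 heading=E
no other 3-command option fits: unique.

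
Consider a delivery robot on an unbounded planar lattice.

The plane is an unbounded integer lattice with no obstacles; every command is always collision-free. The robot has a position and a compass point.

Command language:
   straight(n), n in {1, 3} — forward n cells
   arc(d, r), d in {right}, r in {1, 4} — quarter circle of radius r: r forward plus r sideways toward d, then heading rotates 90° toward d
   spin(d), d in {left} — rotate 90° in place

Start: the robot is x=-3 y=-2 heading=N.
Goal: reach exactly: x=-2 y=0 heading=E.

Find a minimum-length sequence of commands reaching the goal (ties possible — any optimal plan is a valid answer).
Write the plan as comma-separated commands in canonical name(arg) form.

begin: x=-3 y=-2 heading=N
1. straight(1) → x=-3 y=-1 heading=N
2. arc(right, 1) → x=-2 y=0 heading=E
minimal: 2 command(s), checked below 2.

straight(1), arc(right, 1)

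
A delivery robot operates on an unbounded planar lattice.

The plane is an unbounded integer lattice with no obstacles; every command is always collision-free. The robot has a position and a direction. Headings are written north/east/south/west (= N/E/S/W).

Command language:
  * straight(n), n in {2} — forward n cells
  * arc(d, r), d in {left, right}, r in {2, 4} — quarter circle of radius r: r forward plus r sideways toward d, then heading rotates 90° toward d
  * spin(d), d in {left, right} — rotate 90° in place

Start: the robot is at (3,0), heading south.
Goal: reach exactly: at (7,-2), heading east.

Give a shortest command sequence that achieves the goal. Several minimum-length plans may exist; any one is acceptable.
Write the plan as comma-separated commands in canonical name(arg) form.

arc(left, 2), straight(2)

begin: at (3,0), heading south
step 1 (arc(left, 2)): at (5,-2), heading east
step 2 (straight(2)): at (7,-2), heading east
minimal: 2 command(s), checked below 2.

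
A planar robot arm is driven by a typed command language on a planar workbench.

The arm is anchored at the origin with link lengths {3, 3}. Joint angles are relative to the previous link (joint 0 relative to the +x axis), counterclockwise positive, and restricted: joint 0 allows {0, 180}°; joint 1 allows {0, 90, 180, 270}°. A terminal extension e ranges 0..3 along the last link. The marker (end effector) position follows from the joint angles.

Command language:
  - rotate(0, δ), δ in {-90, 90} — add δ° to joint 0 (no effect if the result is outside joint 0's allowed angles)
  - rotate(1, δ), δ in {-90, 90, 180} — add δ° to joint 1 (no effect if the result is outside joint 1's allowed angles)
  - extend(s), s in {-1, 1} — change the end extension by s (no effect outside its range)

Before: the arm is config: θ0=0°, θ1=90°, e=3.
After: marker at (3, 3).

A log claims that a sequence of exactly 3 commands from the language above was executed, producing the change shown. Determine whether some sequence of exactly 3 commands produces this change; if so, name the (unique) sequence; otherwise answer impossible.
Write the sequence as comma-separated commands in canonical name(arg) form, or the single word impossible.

extend(-1), extend(-1), extend(-1)

initial: config: θ0=0°, θ1=90°, e=3
step 1 (extend(-1)): config: θ0=0°, θ1=90°, e=2
step 2 (extend(-1)): config: θ0=0°, θ1=90°, e=1
step 3 (extend(-1)): config: θ0=0°, θ1=90°, e=0
no other 3-command option fits: unique.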